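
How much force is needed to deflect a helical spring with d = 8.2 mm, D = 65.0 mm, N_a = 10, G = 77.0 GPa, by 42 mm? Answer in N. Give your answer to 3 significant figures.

k = Gd⁴/(8D³N_a) = (77.0×10³)(8.2⁴)/(8·65.0³·10) = 15.846 N/mm
F = k·δ = 15.846 × 42 = 665.53 N

666 N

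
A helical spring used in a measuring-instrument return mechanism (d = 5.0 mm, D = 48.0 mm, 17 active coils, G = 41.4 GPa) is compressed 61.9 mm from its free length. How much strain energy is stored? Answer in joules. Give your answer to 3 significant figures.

k = Gd⁴/(8D³N_a) = (41.4×10³)(5.0⁴)/(8·48.0³·17) = 1.7204 N/mm
U = ½kδ² = 0.5 × 1.7204 × 61.9² = 3295.9 N·mm = 3.2959 J

3.30 J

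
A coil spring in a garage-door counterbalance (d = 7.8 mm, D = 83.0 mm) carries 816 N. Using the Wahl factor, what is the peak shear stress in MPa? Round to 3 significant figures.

413 MPa

Spring index C = D/d = 83.0/7.8 = 10.6410
K_W = (4C−1)/(4C−4) + 0.615/C = 41.564/38.564 + 0.0578 = 1.1356
τ₀ = 8FD/(πd³) = 8·816·83.0/(π·7.8³) = 541824/1490.8 = 363.43 MPa
τ_max = K·τ₀ = 1.1356 × 363.43 = 412.71 MPa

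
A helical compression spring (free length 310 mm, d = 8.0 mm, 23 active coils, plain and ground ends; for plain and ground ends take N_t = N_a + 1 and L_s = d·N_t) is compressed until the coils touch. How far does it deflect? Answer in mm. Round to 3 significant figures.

N_t = 24; L_s = 8.0·24 = 192 mm
δ_solid = L₀ − L_s = 310 − 192 = 118 mm

118 mm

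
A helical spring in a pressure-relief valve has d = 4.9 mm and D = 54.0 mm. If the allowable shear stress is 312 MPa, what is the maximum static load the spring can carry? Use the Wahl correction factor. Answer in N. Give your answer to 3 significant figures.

236 N

C = D/d = 54.0/4.9 = 11.0204
K_W = (4C−1)/(4C−4) + 0.615/C = 43.082/40.082 + 0.0558 = 1.1307
τ_max = K·8FD/(πd³) → F_max = τ_allow·πd³/(8DK)
F_max = 312·π·4.9³/(8·54.0·1.1307) = 1.1532e+05/488.44 = 236.09 N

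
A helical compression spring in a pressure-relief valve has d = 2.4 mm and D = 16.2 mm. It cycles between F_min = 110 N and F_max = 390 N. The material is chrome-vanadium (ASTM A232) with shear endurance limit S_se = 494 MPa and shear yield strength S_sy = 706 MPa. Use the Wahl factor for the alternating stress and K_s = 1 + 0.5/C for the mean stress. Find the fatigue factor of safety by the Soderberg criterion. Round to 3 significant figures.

0.461

C = D/d = 16.2/2.4 = 6.7500; K_W = (4C−1)/(4C−4)+0.615/C = 1.2215; K_s = 1+0.5/C = 1.0741
F_a = (F_max−F_min)/2 = 140 N; F_m = (F_max+F_min)/2 = 250 N
τ_a = K_W·8F_aD/(πd³) = 1.2215 × 417.78 = 510.34 MPa
τ_m = K_s·8F_mD/(πd³) = 1.0741 × 746.04 = 801.3 MPa
Soderberg: 1/n_f = τ_a/S_se + τ_m/S_sy = 510.34/494 + 801.3/706 = 1.03308 + 1.13499 = 2.1681
n_f = 1/2.1681 = 0.4612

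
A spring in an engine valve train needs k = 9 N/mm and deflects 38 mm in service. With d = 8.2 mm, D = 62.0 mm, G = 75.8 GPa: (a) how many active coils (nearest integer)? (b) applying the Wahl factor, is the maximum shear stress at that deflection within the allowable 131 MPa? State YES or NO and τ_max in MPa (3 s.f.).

(a) 20 coils; (b) YES, τ_max = 117 MPa

N_a = Gd⁴/(8D³k) = (75.8×10³)(8.2⁴)/(8·62.0³·9) = 19.97 → N_a = 20
Actual rate k = Gd⁴/(8D³·20) = 8.9873 N/mm
Working load F = kδ = 8.9873·38 = 341.52 N
C = 62.0/8.2 = 7.5610; K_W = (4C−1)/(4C−4)+0.615/C = 1.1957
τ_max = K_W·8FD/(πd³) = 1.1957·97.792 = 116.93 MPa
τ_max ≤ 131 MPa → acceptable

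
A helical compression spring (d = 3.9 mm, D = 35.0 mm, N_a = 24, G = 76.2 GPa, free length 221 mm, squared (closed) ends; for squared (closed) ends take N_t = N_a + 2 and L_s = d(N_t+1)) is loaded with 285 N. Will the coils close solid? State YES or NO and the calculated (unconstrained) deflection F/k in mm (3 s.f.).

k = Gd⁴/(8D³N_a) = (76.2×10³)(3.9⁴)/(8·35.0³·24) = 2.1415 N/mm
N_t = 26; L_s = 3.9·27 = 105.3 mm; δ_solid = L₀ − L_s = 221 − 105.3 = 115.7 mm
δ = F/k = 285/2.1415 = 133.09 mm
δ ≥ δ_solid → spring goes solid

YES, δ = 133 mm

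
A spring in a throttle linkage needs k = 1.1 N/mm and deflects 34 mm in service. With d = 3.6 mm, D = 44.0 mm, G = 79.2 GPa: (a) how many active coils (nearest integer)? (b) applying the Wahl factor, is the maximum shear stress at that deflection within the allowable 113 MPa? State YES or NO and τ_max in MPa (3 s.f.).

(a) 18 coils; (b) YES, τ_max = 98.9 MPa

N_a = Gd⁴/(8D³k) = (79.2×10³)(3.6⁴)/(8·44.0³·1.1) = 17.75 → N_a = 18
Actual rate k = Gd⁴/(8D³·18) = 1.0845 N/mm
Working load F = kδ = 1.0845·34 = 36.872 N
C = 44.0/3.6 = 12.2222; K_W = (4C−1)/(4C−4)+0.615/C = 1.1171
τ_max = K_W·8FD/(πd³) = 1.1171·88.548 = 98.921 MPa
τ_max ≤ 113 MPa → acceptable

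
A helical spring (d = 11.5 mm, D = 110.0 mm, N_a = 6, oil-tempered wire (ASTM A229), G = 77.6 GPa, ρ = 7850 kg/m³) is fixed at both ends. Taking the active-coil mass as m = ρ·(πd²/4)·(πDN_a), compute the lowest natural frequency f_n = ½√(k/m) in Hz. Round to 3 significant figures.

56.0 Hz

k = Gd⁴/(8D³N_a) = (77.6×10³)(11.5⁴)/(8·110.0³·6) = 21.244 N/mm = 21244 N/m
Wire length L = πDN_a = π·110.0·6 = 2073.5 mm
m = ρ·(πd²/4)·L = 7850 × 103.87×10⁻⁶ m² × 2.0735 m = 1.6906 kg
f_n = ½√(k/m) = 0.5·√(21244/1.6906) = 0.5·√(12566) = 56.048 Hz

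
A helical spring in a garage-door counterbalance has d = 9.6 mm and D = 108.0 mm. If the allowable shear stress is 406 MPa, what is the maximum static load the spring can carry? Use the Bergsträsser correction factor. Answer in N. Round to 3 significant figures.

1170 N

C = D/d = 108.0/9.6 = 11.2500
K_B = (4C+2)/(4C−3) = 47.000/42.000 = 1.1190
τ_max = K·8FD/(πd³) → F_max = τ_allow·πd³/(8DK)
F_max = 406·π·9.6³/(8·108.0·1.1190) = 1.1285e+06/966.86 = 1167.2 N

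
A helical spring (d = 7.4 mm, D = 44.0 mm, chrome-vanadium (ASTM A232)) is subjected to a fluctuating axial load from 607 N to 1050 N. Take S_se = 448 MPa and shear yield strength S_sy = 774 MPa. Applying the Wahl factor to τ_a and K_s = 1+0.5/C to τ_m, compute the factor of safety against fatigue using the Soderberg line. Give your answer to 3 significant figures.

C = D/d = 44.0/7.4 = 5.9459; K_W = (4C−1)/(4C−4)+0.615/C = 1.2551; K_s = 1+0.5/C = 1.0841
F_a = (F_max−F_min)/2 = 221.5 N; F_m = (F_max+F_min)/2 = 828.5 N
τ_a = K_W·8F_aD/(πd³) = 1.2551 × 61.245 = 76.867 MPa
τ_m = K_s·8F_mD/(πd³) = 1.0841 × 229.08 = 248.35 MPa
Soderberg: 1/n_f = τ_a/S_se + τ_m/S_sy = 76.867/448 + 248.35/774 = 0.17158 + 0.32086 = 0.49244
n_f = 1/0.49244 = 2.031

2.03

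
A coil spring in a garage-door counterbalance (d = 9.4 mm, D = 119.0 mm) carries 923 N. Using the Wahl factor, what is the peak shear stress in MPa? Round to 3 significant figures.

375 MPa

Spring index C = D/d = 119.0/9.4 = 12.6596
K_W = (4C−1)/(4C−4) + 0.615/C = 49.638/46.638 + 0.0486 = 1.1129
τ₀ = 8FD/(πd³) = 8·923·119.0/(π·9.4³) = 878696/2609.4 = 336.75 MPa
τ_max = K·τ₀ = 1.1129 × 336.75 = 374.77 MPa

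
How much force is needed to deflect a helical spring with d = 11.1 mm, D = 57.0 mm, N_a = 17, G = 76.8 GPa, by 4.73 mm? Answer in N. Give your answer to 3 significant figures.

219 N

k = Gd⁴/(8D³N_a) = (76.8×10³)(11.1⁴)/(8·57.0³·17) = 46.29 N/mm
F = k·δ = 46.29 × 4.73 = 218.95 N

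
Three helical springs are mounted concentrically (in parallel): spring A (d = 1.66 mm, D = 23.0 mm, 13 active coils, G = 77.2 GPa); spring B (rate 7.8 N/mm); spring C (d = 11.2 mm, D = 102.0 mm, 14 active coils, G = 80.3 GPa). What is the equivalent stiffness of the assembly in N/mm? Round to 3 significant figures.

18.9 N/mm

k_A = Gd⁴/(8D³N_a) = (77.2×10³)(1.66⁴)/(8·23.0³·13) = 0.46327 N/mm
k_C = Gd⁴/(8D³N_a) = (80.3×10³)(11.2⁴)/(8·102.0³·14) = 10.631 N/mm
Parallel: k_eq = 0.46327 + 7.8 + 10.631 = 18.894 N/mm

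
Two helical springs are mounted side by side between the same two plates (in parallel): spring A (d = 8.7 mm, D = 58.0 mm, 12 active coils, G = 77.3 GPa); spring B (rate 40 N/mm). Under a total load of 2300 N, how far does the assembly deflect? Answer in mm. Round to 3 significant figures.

36.1 mm

k_A = Gd⁴/(8D³N_a) = (77.3×10³)(8.7⁴)/(8·58.0³·12) = 23.643 N/mm
Parallel: k_eq = 23.643 + 40 = 63.643 N/mm
δ = F/k_eq = 2300/63.643 = 36.139 mm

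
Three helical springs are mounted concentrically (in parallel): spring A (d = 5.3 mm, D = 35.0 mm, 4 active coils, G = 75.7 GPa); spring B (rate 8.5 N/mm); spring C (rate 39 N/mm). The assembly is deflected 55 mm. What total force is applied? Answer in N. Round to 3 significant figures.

5010 N

k_A = Gd⁴/(8D³N_a) = (75.7×10³)(5.3⁴)/(8·35.0³·4) = 43.536 N/mm
Parallel: k_eq = 43.536 + 8.5 + 39 = 91.036 N/mm
F = k_eq·δ = 91.036·55 = 5007 N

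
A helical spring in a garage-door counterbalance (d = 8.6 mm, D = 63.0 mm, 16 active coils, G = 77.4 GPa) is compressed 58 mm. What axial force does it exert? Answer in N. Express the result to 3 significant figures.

767 N

k = Gd⁴/(8D³N_a) = (77.4×10³)(8.6⁴)/(8·63.0³·16) = 13.228 N/mm
F = k·δ = 13.228 × 58 = 767.24 N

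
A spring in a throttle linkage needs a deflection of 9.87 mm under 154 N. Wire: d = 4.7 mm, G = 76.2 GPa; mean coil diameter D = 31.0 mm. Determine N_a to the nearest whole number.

10

Required rate k = F/δ = 154/9.87 = 15.603 N/mm
N_a = Gd⁴/(8D³k) = (76.2×10³ × 4.7⁴)/(8 × 31.0³ × 15.603)
    = 3.71832e+07 / 3.71859e+06 = 9.999 → 10 coils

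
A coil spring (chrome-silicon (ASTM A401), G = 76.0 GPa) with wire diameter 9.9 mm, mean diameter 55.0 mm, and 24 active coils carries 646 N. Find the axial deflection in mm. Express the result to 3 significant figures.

28.3 mm

k = Gd⁴/(8D³N_a) = (76.0×10³)(9.9⁴)/(8·55.0³·24) = 22.854 N/mm
δ = F/k = 646 / 22.854 = 28.266 mm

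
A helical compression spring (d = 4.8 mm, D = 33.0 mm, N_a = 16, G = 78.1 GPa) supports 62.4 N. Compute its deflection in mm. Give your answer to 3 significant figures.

k = Gd⁴/(8D³N_a) = (78.1×10³)(4.8⁴)/(8·33.0³·16) = 9.0129 N/mm
δ = F/k = 62.4 / 9.0129 = 6.9234 mm

6.92 mm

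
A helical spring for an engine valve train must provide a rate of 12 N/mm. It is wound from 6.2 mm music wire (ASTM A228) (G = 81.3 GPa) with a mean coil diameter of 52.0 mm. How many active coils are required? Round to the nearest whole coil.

9

N_a = Gd⁴/(8D³k) = (81.3×10³ × 6.2⁴)/(8 × 52.0³ × 12)
    = 1.20132e+08 / 1.34984e+07 = 8.9 → 9 coils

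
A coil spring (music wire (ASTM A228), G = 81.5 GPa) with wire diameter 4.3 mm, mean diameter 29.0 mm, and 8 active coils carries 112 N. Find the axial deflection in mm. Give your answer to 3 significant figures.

6.27 mm

k = Gd⁴/(8D³N_a) = (81.5×10³)(4.3⁴)/(8·29.0³·8) = 17.851 N/mm
δ = F/k = 112 / 17.851 = 6.2742 mm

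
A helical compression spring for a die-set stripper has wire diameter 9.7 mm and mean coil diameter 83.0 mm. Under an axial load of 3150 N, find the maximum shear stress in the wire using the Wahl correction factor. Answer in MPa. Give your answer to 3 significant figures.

854 MPa

Spring index C = D/d = 83.0/9.7 = 8.5567
K_W = (4C−1)/(4C−4) + 0.615/C = 33.227/30.227 + 0.0719 = 1.1711
τ₀ = 8FD/(πd³) = 8·3150·83.0/(π·9.7³) = 2.0916e+06/2867.2 = 729.48 MPa
τ_max = K·τ₀ = 1.1711 × 729.48 = 854.31 MPa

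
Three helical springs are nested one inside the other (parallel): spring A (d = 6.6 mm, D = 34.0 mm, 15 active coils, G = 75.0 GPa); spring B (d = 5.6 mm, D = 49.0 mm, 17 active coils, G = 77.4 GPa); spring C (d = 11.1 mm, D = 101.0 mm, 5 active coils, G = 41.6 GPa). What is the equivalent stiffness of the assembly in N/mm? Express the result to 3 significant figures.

k_A = Gd⁴/(8D³N_a) = (75.0×10³)(6.6⁴)/(8·34.0³·15) = 30.173 N/mm
k_B = Gd⁴/(8D³N_a) = (77.4×10³)(5.6⁴)/(8·49.0³·17) = 4.7574 N/mm
k_C = Gd⁴/(8D³N_a) = (41.6×10³)(11.1⁴)/(8·101.0³·5) = 15.324 N/mm
Parallel: k_eq = 30.173 + 4.7574 + 15.324 = 50.254 N/mm

50.3 N/mm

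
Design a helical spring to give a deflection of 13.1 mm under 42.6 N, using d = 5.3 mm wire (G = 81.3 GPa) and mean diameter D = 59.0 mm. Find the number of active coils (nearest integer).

12

Required rate k = F/δ = 42.6/13.1 = 3.2519 N/mm
N_a = Gd⁴/(8D³k) = (81.3×10³ × 5.3⁴)/(8 × 59.0³ × 3.2519)
    = 6.41496e+07 / 5.34299e+06 = 12.01 → 12 coils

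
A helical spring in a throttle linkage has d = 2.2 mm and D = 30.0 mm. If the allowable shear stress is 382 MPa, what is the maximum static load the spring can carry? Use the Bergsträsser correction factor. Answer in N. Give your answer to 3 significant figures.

48.5 N

C = D/d = 30.0/2.2 = 13.6364
K_B = (4C+2)/(4C−3) = 56.545/51.545 = 1.0970
τ_max = K·8FD/(πd³) → F_max = τ_allow·πd³/(8DK)
F_max = 382·π·2.2³/(8·30.0·1.0970) = 12779/263.28 = 48.536 N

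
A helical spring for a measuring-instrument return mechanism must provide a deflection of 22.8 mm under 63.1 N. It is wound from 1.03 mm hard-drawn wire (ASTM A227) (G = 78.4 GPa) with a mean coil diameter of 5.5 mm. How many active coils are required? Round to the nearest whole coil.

24

Required rate k = F/δ = 63.1/22.8 = 2.7675 N/mm
N_a = Gd⁴/(8D³k) = (78.4×10³ × 1.03⁴)/(8 × 5.5³ × 2.7675)
    = 88239.9 / 3683.6 = 23.95 → 24 coils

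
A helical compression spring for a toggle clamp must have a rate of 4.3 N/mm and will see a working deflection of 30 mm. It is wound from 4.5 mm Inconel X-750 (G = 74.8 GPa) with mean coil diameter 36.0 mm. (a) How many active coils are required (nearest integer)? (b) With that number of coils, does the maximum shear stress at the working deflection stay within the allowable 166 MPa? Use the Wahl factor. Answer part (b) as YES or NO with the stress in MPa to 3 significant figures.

N_a = Gd⁴/(8D³k) = (74.8×10³)(4.5⁴)/(8·36.0³·4.3) = 19.11 → N_a = 19
Actual rate k = Gd⁴/(8D³·19) = 4.3251 N/mm
Working load F = kδ = 4.3251·30 = 129.75 N
C = 36.0/4.5 = 8.0000; K_W = (4C−1)/(4C−4)+0.615/C = 1.1840
τ_max = K_W·8FD/(πd³) = 1.1840·130.53 = 154.56 MPa
τ_max ≤ 166 MPa → acceptable

(a) 19 coils; (b) YES, τ_max = 155 MPa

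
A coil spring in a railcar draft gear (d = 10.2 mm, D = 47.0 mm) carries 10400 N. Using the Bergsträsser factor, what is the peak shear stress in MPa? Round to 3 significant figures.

1550 MPa

Spring index C = D/d = 47.0/10.2 = 4.6078
K_B = (4C+2)/(4C−3) = 20.431/15.431 = 1.3240
τ₀ = 8FD/(πd³) = 8·10400·47.0/(π·10.2³) = 3.9104e+06/3333.9 = 1172.9 MPa
τ_max = K·τ₀ = 1.3240 × 1172.9 = 1553 MPa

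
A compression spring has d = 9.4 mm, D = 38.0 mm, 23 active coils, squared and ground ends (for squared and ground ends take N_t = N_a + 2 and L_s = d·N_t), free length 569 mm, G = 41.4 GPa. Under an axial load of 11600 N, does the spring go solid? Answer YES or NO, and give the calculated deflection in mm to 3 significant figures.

YES, δ = 362 mm

k = Gd⁴/(8D³N_a) = (41.4×10³)(9.4⁴)/(8·38.0³·23) = 32.014 N/mm
N_t = 25; L_s = 9.4·25 = 235 mm; δ_solid = L₀ − L_s = 569 − 235 = 334 mm
δ = F/k = 11600/32.014 = 362.34 mm
δ ≥ δ_solid → spring goes solid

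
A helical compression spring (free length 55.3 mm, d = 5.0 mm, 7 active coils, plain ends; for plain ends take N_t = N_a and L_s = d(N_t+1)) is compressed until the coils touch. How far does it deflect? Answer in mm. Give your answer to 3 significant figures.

N_t = 7; L_s = 5.0·8 = 40 mm
δ_solid = L₀ − L_s = 55.3 − 40 = 15.3 mm

15.3 mm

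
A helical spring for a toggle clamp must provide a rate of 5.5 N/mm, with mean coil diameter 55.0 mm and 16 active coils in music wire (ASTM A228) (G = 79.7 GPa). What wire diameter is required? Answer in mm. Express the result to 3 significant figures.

6.19 mm

d = (8D³N_a·k / G)^(1/4) = (8·55.0³·16·5.5 / (79.7×10³))^0.25
  = (1469.6)^0.25 = 6.1916 mm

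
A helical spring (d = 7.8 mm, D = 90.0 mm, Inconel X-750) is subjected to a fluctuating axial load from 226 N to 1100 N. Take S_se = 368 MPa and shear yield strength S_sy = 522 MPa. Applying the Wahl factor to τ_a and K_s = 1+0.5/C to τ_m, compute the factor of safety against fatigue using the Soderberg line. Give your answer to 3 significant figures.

C = D/d = 90.0/7.8 = 11.5385; K_W = (4C−1)/(4C−4)+0.615/C = 1.1245; K_s = 1+0.5/C = 1.0433
F_a = (F_max−F_min)/2 = 437 N; F_m = (F_max+F_min)/2 = 663 N
τ_a = K_W·8F_aD/(πd³) = 1.1245 × 211.05 = 237.32 MPa
τ_m = K_s·8F_mD/(πd³) = 1.0433 × 320.19 = 334.07 MPa
Soderberg: 1/n_f = τ_a/S_se + τ_m/S_sy = 237.32/368 + 334.07/522 = 0.64488 + 0.63998 = 1.2849
n_f = 1/1.2849 = 0.7783

0.778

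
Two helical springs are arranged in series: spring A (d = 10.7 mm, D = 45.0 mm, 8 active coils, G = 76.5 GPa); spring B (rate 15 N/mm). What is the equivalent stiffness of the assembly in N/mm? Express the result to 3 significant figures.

k_A = Gd⁴/(8D³N_a) = (76.5×10³)(10.7⁴)/(8·45.0³·8) = 171.94 N/mm
Series: 1/k_eq = 1/171.94 + 1/15 = 0.072483; k_eq = 13.796 N/mm

13.8 N/mm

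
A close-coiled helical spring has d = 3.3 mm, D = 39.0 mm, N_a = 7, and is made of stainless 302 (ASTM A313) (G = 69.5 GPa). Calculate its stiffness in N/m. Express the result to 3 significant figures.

2480 N/m

k = Gd⁴/(8D³N_a) = (69.5×10³ × 3.3⁴) / (8 × 39.0³ × 7)
  = 8.24215e+06 / 3.32186e+06 = 2.4812 N/mm = 2481.2 N/m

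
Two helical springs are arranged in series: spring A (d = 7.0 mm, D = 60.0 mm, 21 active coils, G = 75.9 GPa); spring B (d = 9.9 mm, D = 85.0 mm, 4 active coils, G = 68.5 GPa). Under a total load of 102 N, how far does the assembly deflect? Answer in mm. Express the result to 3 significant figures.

k_A = Gd⁴/(8D³N_a) = (75.9×10³)(7.0⁴)/(8·60.0³·21) = 5.0219 N/mm
k_B = Gd⁴/(8D³N_a) = (68.5×10³)(9.9⁴)/(8·85.0³·4) = 33.483 N/mm
Series: 1/k_eq = 1/5.0219 + 1/33.483 = 0.22899; k_eq = 4.367 N/mm
δ = F/k_eq = 102/4.367 = 23.357 mm

23.4 mm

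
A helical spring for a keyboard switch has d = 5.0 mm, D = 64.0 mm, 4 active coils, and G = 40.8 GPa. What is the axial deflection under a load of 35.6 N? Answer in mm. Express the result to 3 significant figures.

11.7 mm

k = Gd⁴/(8D³N_a) = (40.8×10³)(5.0⁴)/(8·64.0³·4) = 3.0398 N/mm
δ = F/k = 35.6 / 3.0398 = 11.711 mm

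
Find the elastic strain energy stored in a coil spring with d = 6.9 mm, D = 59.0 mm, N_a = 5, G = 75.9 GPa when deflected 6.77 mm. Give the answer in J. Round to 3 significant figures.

k = Gd⁴/(8D³N_a) = (75.9×10³)(6.9⁴)/(8·59.0³·5) = 20.942 N/mm
U = ½kδ² = 0.5 × 20.942 × 6.77² = 479.92 N·mm = 0.47992 J

0.480 J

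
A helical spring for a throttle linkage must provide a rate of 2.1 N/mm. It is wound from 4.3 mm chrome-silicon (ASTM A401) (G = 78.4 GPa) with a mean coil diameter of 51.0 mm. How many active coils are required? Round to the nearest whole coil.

N_a = Gd⁴/(8D³k) = (78.4×10³ × 4.3⁴)/(8 × 51.0³ × 2.1)
    = 2.68034e+07 / 2.22854e+06 = 12.03 → 12 coils

12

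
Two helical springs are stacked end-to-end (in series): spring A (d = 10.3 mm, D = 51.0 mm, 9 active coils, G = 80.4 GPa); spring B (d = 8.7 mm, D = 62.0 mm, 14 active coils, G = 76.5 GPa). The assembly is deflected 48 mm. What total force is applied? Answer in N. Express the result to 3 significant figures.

672 N

k_A = Gd⁴/(8D³N_a) = (80.4×10³)(10.3⁴)/(8·51.0³·9) = 94.746 N/mm
k_B = Gd⁴/(8D³N_a) = (76.5×10³)(8.7⁴)/(8·62.0³·14) = 16.419 N/mm
Series: 1/k_eq = 1/94.746 + 1/16.419 = 0.07146; k_eq = 13.994 N/mm
F = k_eq·δ = 13.994·48 = 671.71 N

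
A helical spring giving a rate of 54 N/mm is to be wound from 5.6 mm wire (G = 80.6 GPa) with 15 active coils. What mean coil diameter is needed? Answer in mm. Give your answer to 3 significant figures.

D = (Gd⁴/(8N_a·k))^(1/3) = (80.6×10³·5.6⁴/(8·15·54))^(1/3)
  = (12232.4)^(1/3) = 23.0411 mm

23.0 mm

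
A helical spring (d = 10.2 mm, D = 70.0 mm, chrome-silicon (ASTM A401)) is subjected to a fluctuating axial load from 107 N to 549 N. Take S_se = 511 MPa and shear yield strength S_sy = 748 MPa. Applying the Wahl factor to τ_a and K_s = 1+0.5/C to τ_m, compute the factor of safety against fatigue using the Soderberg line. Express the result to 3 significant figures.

C = D/d = 70.0/10.2 = 6.8627; K_W = (4C−1)/(4C−4)+0.615/C = 1.2175; K_s = 1+0.5/C = 1.0729
F_a = (F_max−F_min)/2 = 221 N; F_m = (F_max+F_min)/2 = 328 N
τ_a = K_W·8F_aD/(πd³) = 1.2175 × 37.122 = 45.197 MPa
τ_m = K_s·8F_mD/(πd³) = 1.0729 × 55.095 = 59.109 MPa
Soderberg: 1/n_f = τ_a/S_se + τ_m/S_sy = 45.197/511 + 59.109/748 = 0.08845 + 0.07902 = 0.16747
n_f = 1/0.16747 = 5.971

5.97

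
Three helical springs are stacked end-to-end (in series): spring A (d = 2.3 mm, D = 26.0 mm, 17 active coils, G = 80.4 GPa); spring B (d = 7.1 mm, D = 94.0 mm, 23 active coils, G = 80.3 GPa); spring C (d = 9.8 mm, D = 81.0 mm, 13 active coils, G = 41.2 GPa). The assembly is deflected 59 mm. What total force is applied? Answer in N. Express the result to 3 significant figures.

k_A = Gd⁴/(8D³N_a) = (80.4×10³)(2.3⁴)/(8·26.0³·17) = 0.94126 N/mm
k_B = Gd⁴/(8D³N_a) = (80.3×10³)(7.1⁴)/(8·94.0³·23) = 1.3352 N/mm
k_C = Gd⁴/(8D³N_a) = (41.2×10³)(9.8⁴)/(8·81.0³·13) = 6.8756 N/mm
Series: 1/k_eq = 1/0.94126 + 1/1.3352 + 1/6.8756 = 1.9568; k_eq = 0.51104 N/mm
F = k_eq·δ = 0.51104·59 = 30.151 N

30.2 N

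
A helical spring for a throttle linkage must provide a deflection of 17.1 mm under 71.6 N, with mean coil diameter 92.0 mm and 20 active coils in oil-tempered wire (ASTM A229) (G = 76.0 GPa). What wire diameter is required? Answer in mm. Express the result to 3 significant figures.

Required rate k = F/δ = 71.6/17.1 = 4.1871 N/mm
d = (8D³N_a·k / G)^(1/4) = (8·92.0³·20·4.1871 / (76.0×10³))^0.25
  = (6864.2)^0.25 = 9.1022 mm

9.10 mm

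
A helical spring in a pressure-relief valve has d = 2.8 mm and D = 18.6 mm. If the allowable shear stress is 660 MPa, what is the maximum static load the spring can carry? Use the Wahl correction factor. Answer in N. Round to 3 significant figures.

250 N

C = D/d = 18.6/2.8 = 6.6429
K_W = (4C−1)/(4C−4) + 0.615/C = 25.571/22.571 + 0.0926 = 1.2255
τ_max = K·8FD/(πd³) → F_max = τ_allow·πd³/(8DK)
F_max = 660·π·2.8³/(8·18.6·1.2255) = 45516/182.35 = 249.61 N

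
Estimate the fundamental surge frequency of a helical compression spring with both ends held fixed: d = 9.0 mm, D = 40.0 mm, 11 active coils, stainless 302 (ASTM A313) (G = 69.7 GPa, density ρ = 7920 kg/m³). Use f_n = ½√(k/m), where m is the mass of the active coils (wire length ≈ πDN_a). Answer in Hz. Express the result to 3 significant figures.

171 Hz

k = Gd⁴/(8D³N_a) = (69.7×10³)(9.0⁴)/(8·40.0³·11) = 81.197 N/mm = 81197 N/m
Wire length L = πDN_a = π·40.0·11 = 1382.3 mm
m = ρ·(πd²/4)·L = 7920 × 63.617×10⁻⁶ m² × 1.3823 m = 0.69647 kg
f_n = ½√(k/m) = 0.5·√(81197/0.69647) = 0.5·√(1.1658e+05) = 170.72 Hz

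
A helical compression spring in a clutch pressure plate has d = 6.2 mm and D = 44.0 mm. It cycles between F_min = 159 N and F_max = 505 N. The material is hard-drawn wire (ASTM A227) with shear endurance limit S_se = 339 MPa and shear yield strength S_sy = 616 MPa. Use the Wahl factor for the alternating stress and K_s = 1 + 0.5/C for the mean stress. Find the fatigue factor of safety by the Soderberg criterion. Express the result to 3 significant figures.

1.78

C = D/d = 44.0/6.2 = 7.0968; K_W = (4C−1)/(4C−4)+0.615/C = 1.2097; K_s = 1+0.5/C = 1.0705
F_a = (F_max−F_min)/2 = 173 N; F_m = (F_max+F_min)/2 = 332 N
τ_a = K_W·8F_aD/(πd³) = 1.2097 × 81.332 = 98.386 MPa
τ_m = K_s·8F_mD/(πd³) = 1.0705 × 156.08 = 167.08 MPa
Soderberg: 1/n_f = τ_a/S_se + τ_m/S_sy = 98.386/339 + 167.08/616 = 0.29022 + 0.27123 = 0.56146
n_f = 1/0.56146 = 1.781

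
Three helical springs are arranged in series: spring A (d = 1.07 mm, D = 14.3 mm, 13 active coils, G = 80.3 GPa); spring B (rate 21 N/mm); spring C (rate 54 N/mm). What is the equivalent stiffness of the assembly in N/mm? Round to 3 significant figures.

k_A = Gd⁴/(8D³N_a) = (80.3×10³)(1.07⁴)/(8·14.3³·13) = 0.34611 N/mm
Series: 1/k_eq = 1/0.34611 + 1/21 + 1/54 = 2.9554; k_eq = 0.33836 N/mm

0.338 N/mm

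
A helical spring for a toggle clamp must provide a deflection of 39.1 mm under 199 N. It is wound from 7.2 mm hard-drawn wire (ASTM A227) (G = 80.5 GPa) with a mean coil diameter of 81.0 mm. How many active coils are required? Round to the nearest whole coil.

Required rate k = F/δ = 199/39.1 = 5.0895 N/mm
N_a = Gd⁴/(8D³k) = (80.5×10³ × 7.2⁴)/(8 × 81.0³ × 5.0895)
    = 2.16335e+08 / 2.16382e+07 = 9.998 → 10 coils

10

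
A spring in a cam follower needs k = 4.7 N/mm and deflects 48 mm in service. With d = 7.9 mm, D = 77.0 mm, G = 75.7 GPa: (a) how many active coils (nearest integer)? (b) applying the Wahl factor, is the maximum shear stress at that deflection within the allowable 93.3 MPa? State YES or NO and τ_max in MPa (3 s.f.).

(a) 17 coils; (b) NO, τ_max = 104 MPa

N_a = Gd⁴/(8D³k) = (75.7×10³)(7.9⁴)/(8·77.0³·4.7) = 17.18 → N_a = 17
Actual rate k = Gd⁴/(8D³·17) = 4.7489 N/mm
Working load F = kδ = 4.7489·48 = 227.95 N
C = 77.0/7.9 = 9.7468; K_W = (4C−1)/(4C−4)+0.615/C = 1.1488
τ_max = K_W·8FD/(πd³) = 1.1488·90.653 = 104.15 MPa
τ_max > 93.3 MPa → exceeds allowable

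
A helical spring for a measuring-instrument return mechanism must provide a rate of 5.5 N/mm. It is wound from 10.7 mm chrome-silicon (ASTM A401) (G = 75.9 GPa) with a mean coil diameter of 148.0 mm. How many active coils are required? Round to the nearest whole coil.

N_a = Gd⁴/(8D³k) = (75.9×10³ × 10.7⁴)/(8 × 148.0³ × 5.5)
    = 9.94894e+08 / 1.42639e+08 = 6.975 → 7 coils

7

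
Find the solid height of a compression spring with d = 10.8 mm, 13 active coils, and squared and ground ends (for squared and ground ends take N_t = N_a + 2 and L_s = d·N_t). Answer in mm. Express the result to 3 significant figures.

squared and ground ends: N_t = N_a + 2 = 13 + 2 = 15
L_s = d·N_t = 10.8 × 15 = 162 mm

162 mm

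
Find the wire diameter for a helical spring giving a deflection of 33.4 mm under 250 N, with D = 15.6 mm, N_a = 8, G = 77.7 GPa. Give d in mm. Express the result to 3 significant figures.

Required rate k = F/δ = 250/33.4 = 7.485 N/mm
d = (8D³N_a·k / G)^(1/4) = (8·15.6³·8·7.485 / (77.7×10³))^0.25
  = (23.406)^0.25 = 2.1995 mm

2.20 mm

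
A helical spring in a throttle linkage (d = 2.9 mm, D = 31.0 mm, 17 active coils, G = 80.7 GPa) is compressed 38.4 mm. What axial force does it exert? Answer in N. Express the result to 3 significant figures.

54.1 N

k = Gd⁴/(8D³N_a) = (80.7×10³)(2.9⁴)/(8·31.0³·17) = 1.4088 N/mm
F = k·δ = 1.4088 × 38.4 = 54.097 N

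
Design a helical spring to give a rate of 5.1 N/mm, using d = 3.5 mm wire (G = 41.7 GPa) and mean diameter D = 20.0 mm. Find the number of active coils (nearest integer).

19

N_a = Gd⁴/(8D³k) = (41.7×10³ × 3.5⁴)/(8 × 20.0³ × 5.1)
    = 6.25761e+06 / 326400 = 19.17 → 19 coils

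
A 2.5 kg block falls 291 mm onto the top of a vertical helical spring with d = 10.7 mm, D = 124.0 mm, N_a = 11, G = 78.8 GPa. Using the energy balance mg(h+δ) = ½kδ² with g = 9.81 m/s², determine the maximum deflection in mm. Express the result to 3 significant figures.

k = Gd⁴/(8D³N_a) = (78.8×10³)(10.7⁴)/(8·124.0³·11) = 6.1562 N/mm
W = mg = 2.5 × 9.81 = 24.525 N
½kδ² − Wδ − Wh = 0 → δ = (W + √(W² + 2kWh))/k
δ = (24.525 + √(601.48 + 87871))/6.1562 = (24.525 + 297.44)/6.1562 = 52.3 mm

52.3 mm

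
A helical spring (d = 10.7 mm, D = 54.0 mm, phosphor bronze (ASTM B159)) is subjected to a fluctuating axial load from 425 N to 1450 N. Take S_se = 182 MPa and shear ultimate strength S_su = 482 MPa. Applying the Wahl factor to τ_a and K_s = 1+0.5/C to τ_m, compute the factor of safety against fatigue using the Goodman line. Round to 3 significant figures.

C = D/d = 54.0/10.7 = 5.0467; K_W = (4C−1)/(4C−4)+0.615/C = 1.3072; K_s = 1+0.5/C = 1.0991
F_a = (F_max−F_min)/2 = 512.5 N; F_m = (F_max+F_min)/2 = 937.5 N
τ_a = K_W·8F_aD/(πd³) = 1.3072 × 57.528 = 75.2 MPa
τ_m = K_s·8F_mD/(πd³) = 1.0991 × 105.23 = 115.66 MPa
Goodman: 1/n_f = τ_a/S_se + τ_m/S_su = 75.2/182 + 115.66/482 = 0.41319 + 0.23996 = 0.65314
n_f = 1/0.65314 = 1.531

1.53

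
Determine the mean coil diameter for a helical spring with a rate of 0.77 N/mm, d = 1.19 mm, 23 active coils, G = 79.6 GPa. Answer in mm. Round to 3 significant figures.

10.4 mm

D = (Gd⁴/(8N_a·k))^(1/3) = (79.6×10³·1.19⁴/(8·23·0.77))^(1/3)
  = (1126.66)^(1/3) = 10.4055 mm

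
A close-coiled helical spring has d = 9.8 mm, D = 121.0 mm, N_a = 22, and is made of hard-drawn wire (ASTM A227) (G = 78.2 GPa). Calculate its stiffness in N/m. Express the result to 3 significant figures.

2310 N/m

k = Gd⁴/(8D³N_a) = (78.2×10³ × 9.8⁴) / (8 × 121.0³ × 22)
  = 7.21292e+08 / 3.11795e+08 = 2.3134 N/mm = 2313.4 N/m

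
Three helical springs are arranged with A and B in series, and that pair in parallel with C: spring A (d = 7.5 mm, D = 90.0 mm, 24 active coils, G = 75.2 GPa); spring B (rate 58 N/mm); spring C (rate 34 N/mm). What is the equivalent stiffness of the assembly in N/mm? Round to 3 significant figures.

35.7 N/mm

k_A = Gd⁴/(8D³N_a) = (75.2×10³)(7.5⁴)/(8·90.0³·24) = 1.6999 N/mm
Springs A,B series: k_AB = 1/(1/1.6999+1/58) = 1.6515 N/mm; parallel with C: k_eq = 1.6515+34 = 35.652 N/mm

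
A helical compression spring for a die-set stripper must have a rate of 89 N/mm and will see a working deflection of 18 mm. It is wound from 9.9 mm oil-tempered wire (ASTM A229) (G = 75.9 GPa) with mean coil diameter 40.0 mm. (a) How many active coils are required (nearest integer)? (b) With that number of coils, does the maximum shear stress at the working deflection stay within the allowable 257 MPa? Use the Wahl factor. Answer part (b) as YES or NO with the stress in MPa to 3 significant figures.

N_a = Gd⁴/(8D³k) = (75.9×10³)(9.9⁴)/(8·40.0³·89) = 16 → N_a = 16
Actual rate k = Gd⁴/(8D³·16) = 89.001 N/mm
Working load F = kδ = 89.001·18 = 1602 N
C = 40.0/9.9 = 4.0404; K_W = (4C−1)/(4C−4)+0.615/C = 1.3989
τ_max = K_W·8FD/(πd³) = 1.3989·168.17 = 235.26 MPa
τ_max ≤ 257 MPa → acceptable

(a) 16 coils; (b) YES, τ_max = 235 MPa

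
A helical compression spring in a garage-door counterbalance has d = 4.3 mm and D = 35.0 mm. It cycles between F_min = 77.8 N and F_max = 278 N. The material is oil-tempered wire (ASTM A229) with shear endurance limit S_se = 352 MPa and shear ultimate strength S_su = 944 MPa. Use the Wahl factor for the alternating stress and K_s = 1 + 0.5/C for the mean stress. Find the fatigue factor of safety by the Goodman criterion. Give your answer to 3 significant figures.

C = D/d = 35.0/4.3 = 8.1395; K_W = (4C−1)/(4C−4)+0.615/C = 1.1806; K_s = 1+0.5/C = 1.0614
F_a = (F_max−F_min)/2 = 100.1 N; F_m = (F_max+F_min)/2 = 177.9 N
τ_a = K_W·8F_aD/(πd³) = 1.1806 × 112.21 = 132.48 MPa
τ_m = K_s·8F_mD/(πd³) = 1.0614 × 199.42 = 211.67 MPa
Goodman: 1/n_f = τ_a/S_se + τ_m/S_su = 132.48/352 + 211.67/944 = 0.37636 + 0.22423 = 0.60059
n_f = 1/0.60059 = 1.665

1.67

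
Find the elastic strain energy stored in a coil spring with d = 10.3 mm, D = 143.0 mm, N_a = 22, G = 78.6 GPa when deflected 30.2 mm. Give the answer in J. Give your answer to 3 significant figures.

0.784 J

k = Gd⁴/(8D³N_a) = (78.6×10³)(10.3⁴)/(8·143.0³·22) = 1.7189 N/mm
U = ½kδ² = 0.5 × 1.7189 × 30.2² = 783.85 N·mm = 0.78385 J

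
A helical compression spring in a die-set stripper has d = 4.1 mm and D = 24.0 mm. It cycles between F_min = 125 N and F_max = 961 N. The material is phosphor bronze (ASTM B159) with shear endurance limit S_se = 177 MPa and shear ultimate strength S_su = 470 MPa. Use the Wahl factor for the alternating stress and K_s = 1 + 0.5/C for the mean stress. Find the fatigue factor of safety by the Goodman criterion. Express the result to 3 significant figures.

0.267

C = D/d = 24.0/4.1 = 5.8537; K_W = (4C−1)/(4C−4)+0.615/C = 1.2596; K_s = 1+0.5/C = 1.0854
F_a = (F_max−F_min)/2 = 418 N; F_m = (F_max+F_min)/2 = 543 N
τ_a = K_W·8F_aD/(πd³) = 1.2596 × 370.66 = 466.88 MPa
τ_m = K_s·8F_mD/(πd³) = 1.0854 × 481.5 = 522.63 MPa
Goodman: 1/n_f = τ_a/S_se + τ_m/S_su = 466.88/177 + 522.63/470 = 2.63773 + 1.11198 = 3.7497
n_f = 1/3.7497 = 0.2667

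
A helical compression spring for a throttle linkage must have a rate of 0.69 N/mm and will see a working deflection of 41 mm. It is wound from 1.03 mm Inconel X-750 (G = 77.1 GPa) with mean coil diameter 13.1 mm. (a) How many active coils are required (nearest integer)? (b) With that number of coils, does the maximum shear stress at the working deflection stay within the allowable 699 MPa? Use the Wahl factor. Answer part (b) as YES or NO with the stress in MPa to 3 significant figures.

(a) 7 coils; (b) NO, τ_max = 960 MPa

N_a = Gd⁴/(8D³k) = (77.1×10³)(1.03⁴)/(8·13.1³·0.69) = 6.993 → N_a = 7
Actual rate k = Gd⁴/(8D³·7) = 0.68929 N/mm
Working load F = kδ = 0.68929·41 = 28.261 N
C = 13.1/1.03 = 12.7184; K_W = (4C−1)/(4C−4)+0.615/C = 1.1124
τ_max = K_W·8FD/(πd³) = 1.1124·862.75 = 959.69 MPa
τ_max > 699 MPa → exceeds allowable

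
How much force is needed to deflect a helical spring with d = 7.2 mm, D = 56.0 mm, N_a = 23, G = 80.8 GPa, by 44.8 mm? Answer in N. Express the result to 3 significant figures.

301 N

k = Gd⁴/(8D³N_a) = (80.8×10³)(7.2⁴)/(8·56.0³·23) = 6.7198 N/mm
F = k·δ = 6.7198 × 44.8 = 301.05 N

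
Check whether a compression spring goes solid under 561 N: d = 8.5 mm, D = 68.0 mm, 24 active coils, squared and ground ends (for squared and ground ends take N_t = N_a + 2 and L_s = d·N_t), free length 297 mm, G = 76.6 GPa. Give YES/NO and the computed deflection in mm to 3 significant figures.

YES, δ = 84.7 mm

k = Gd⁴/(8D³N_a) = (76.6×10³)(8.5⁴)/(8·68.0³·24) = 6.6233 N/mm
N_t = 26; L_s = 8.5·26 = 221 mm; δ_solid = L₀ − L_s = 297 − 221 = 76 mm
δ = F/k = 561/6.6233 = 84.701 mm
δ ≥ δ_solid → spring goes solid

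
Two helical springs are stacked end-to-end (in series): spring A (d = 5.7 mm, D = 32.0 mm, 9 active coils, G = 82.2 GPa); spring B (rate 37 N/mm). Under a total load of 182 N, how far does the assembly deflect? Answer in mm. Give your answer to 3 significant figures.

9.87 mm

k_A = Gd⁴/(8D³N_a) = (82.2×10³)(5.7⁴)/(8·32.0³·9) = 36.778 N/mm
Series: 1/k_eq = 1/36.778 + 1/37 = 0.054217; k_eq = 18.444 N/mm
δ = F/k_eq = 182/18.444 = 9.8675 mm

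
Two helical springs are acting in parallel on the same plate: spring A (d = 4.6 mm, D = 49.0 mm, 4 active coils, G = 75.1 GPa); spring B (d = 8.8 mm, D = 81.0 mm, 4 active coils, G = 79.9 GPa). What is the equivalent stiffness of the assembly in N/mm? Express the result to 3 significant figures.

37.1 N/mm

k_A = Gd⁴/(8D³N_a) = (75.1×10³)(4.6⁴)/(8·49.0³·4) = 8.9317 N/mm
k_B = Gd⁴/(8D³N_a) = (79.9×10³)(8.8⁴)/(8·81.0³·4) = 28.176 N/mm
Parallel: k_eq = 8.9317 + 28.176 = 37.107 N/mm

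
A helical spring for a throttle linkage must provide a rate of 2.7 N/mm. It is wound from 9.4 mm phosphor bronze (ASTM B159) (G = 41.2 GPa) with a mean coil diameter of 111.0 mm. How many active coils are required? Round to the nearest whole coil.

N_a = Gd⁴/(8D³k) = (41.2×10³ × 9.4⁴)/(8 × 111.0³ × 2.7)
    = 3.21669e+08 / 2.95408e+07 = 10.89 → 11 coils

11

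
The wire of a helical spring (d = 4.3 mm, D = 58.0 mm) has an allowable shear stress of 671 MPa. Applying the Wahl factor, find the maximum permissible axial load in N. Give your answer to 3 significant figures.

C = D/d = 58.0/4.3 = 13.4884
K_W = (4C−1)/(4C−4) + 0.615/C = 52.953/49.953 + 0.0456 = 1.1057
τ_max = K·8FD/(πd³) → F_max = τ_allow·πd³/(8DK)
F_max = 671·π·4.3³/(8·58.0·1.1057) = 1.676e+05/513.02 = 326.69 N

327 N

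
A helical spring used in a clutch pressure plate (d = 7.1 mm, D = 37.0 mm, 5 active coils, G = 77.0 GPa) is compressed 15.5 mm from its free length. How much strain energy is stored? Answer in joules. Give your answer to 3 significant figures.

11.6 J

k = Gd⁴/(8D³N_a) = (77.0×10³)(7.1⁴)/(8·37.0³·5) = 96.574 N/mm
U = ½kδ² = 0.5 × 96.574 × 15.5² = 11601 N·mm = 11.601 J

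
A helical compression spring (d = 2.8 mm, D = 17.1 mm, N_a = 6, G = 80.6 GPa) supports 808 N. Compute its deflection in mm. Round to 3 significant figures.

k = Gd⁴/(8D³N_a) = (80.6×10³)(2.8⁴)/(8·17.1³·6) = 20.641 N/mm
δ = F/k = 808 / 20.641 = 39.145 mm

39.1 mm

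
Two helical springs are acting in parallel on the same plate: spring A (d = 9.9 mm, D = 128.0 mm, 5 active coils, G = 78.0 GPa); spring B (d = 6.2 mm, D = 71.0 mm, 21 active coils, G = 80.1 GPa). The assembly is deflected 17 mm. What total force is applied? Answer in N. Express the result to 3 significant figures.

k_A = Gd⁴/(8D³N_a) = (78.0×10³)(9.9⁴)/(8·128.0³·5) = 8.9319 N/mm
k_B = Gd⁴/(8D³N_a) = (80.1×10³)(6.2⁴)/(8·71.0³·21) = 1.9684 N/mm
Parallel: k_eq = 8.9319 + 1.9684 = 10.9 N/mm
F = k_eq·δ = 10.9·17 = 185.31 N

185 N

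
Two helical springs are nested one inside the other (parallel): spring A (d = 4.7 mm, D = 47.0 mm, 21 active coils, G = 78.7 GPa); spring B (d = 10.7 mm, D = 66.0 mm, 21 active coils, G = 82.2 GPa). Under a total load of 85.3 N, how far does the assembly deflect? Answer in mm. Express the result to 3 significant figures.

k_A = Gd⁴/(8D³N_a) = (78.7×10³)(4.7⁴)/(8·47.0³·21) = 2.2017 N/mm
k_B = Gd⁴/(8D³N_a) = (82.2×10³)(10.7⁴)/(8·66.0³·21) = 22.308 N/mm
Parallel: k_eq = 2.2017 + 22.308 = 24.51 N/mm
δ = F/k_eq = 85.3/24.51 = 3.4802 mm

3.48 mm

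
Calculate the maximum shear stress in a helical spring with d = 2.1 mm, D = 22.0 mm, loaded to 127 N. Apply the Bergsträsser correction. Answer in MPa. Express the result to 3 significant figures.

Spring index C = D/d = 22.0/2.1 = 10.4762
K_B = (4C+2)/(4C−3) = 43.905/38.905 = 1.1285
τ₀ = 8FD/(πd³) = 8·127·22.0/(π·2.1³) = 22352/29.094 = 768.26 MPa
τ_max = K·τ₀ = 1.1285 × 768.26 = 867 MPa

867 MPa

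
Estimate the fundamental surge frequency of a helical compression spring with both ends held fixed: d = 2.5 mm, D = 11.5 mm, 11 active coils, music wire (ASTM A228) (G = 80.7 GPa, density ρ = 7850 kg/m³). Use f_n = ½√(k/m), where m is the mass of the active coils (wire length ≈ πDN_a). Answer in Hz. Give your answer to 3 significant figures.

k = Gd⁴/(8D³N_a) = (80.7×10³)(2.5⁴)/(8·11.5³·11) = 23.554 N/mm = 23554 N/m
Wire length L = πDN_a = π·11.5·11 = 397.41 mm
m = ρ·(πd²/4)·L = 7850 × 4.9087×10⁻⁶ m² × 0.39741 m = 0.015314 kg
f_n = ½√(k/m) = 0.5·√(23554/0.015314) = 0.5·√(1.5381e+06) = 620.1 Hz

620 Hz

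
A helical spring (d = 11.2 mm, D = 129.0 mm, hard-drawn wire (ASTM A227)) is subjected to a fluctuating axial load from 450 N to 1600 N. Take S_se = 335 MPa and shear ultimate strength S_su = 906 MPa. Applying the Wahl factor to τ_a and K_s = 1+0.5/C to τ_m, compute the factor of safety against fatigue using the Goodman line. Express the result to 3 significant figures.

1.37

C = D/d = 129.0/11.2 = 11.5179; K_W = (4C−1)/(4C−4)+0.615/C = 1.1247; K_s = 1+0.5/C = 1.0434
F_a = (F_max−F_min)/2 = 575 N; F_m = (F_max+F_min)/2 = 1025 N
τ_a = K_W·8F_aD/(πd³) = 1.1247 × 134.44 = 151.21 MPa
τ_m = K_s·8F_mD/(πd³) = 1.0434 × 239.66 = 250.07 MPa
Goodman: 1/n_f = τ_a/S_se + τ_m/S_su = 151.21/335 + 250.07/906 = 0.45137 + 0.27601 = 0.72739
n_f = 1/0.72739 = 1.375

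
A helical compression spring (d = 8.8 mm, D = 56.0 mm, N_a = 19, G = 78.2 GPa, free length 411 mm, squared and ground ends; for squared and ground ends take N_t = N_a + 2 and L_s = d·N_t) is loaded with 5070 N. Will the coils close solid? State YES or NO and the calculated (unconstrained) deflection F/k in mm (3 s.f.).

YES, δ = 289 mm

k = Gd⁴/(8D³N_a) = (78.2×10³)(8.8⁴)/(8·56.0³·19) = 17.568 N/mm
N_t = 21; L_s = 8.8·21 = 184.8 mm; δ_solid = L₀ − L_s = 411 − 184.8 = 226.2 mm
δ = F/k = 5070/17.568 = 288.59 mm
δ ≥ δ_solid → spring goes solid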